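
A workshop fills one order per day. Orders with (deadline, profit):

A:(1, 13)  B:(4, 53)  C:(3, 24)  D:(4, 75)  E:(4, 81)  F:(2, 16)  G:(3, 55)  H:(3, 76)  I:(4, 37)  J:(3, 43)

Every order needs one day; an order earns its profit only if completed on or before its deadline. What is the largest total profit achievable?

Take jobs in profit order; each goes to the latest open slot no later than its deadline.
By profit: E(d4,81), H(d3,76), D(d4,75), G(d3,55), B(d4,53), J(d3,43), I(d4,37), C(d3,24), F(d2,16), A(d1,13)
E→slot 4; H→slot 3; D→slot 2; G→slot 1; B skipped; J skipped; I skipped; C skipped; F skipped; A skipped.
Profit = 55 + 75 + 76 + 81 = 287

287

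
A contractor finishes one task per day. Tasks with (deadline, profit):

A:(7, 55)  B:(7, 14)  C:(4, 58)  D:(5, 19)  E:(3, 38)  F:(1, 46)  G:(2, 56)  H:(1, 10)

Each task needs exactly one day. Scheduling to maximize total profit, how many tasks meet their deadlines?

7

Sort by profit descending; place each in the latest free slot ≤ its deadline.
Profit order: C=58 G=56 A=55 F=46 E=38 D=19 B=14 H=10
Assign: C→slot 4, G→slot 2, A→slot 7, F→slot 1, E→slot 3, D→slot 5, B→slot 6, H skipped.
Slots: [1:F] [2:G] [3:E] [4:C] [5:D] [6:B] [7:A]
7 of 8 scheduled.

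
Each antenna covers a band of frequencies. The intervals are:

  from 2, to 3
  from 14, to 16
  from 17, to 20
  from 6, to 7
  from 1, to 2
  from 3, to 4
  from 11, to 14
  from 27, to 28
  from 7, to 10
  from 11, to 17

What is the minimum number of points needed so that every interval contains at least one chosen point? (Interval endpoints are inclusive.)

By right end: [1,2]  [2,3]  [3,4]  [6,7]  [7,10]  [11,14]  [14,16]  [11,17]  [17,20]  [27,28]
[1,2] uncovered → point at 2; [3,4] uncovered → point at 4; [6,7] uncovered → point at 7; [11,14] uncovered → point at 14; [17,20] uncovered → point at 20; [27,28] uncovered → point at 28.
Points: 2, 4, 7, 14, 20, 28 (6 total).

6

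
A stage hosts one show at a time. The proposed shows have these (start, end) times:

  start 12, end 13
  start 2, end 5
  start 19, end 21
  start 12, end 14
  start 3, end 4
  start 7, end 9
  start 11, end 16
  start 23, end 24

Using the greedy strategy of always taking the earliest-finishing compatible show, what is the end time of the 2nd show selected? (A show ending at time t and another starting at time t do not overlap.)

Greedy by earliest finish: after sorting by end time, pick each interval compatible with the last pick.
By end time: (3,4), (2,5), (7,9), (12,13), (12,14), (11,16), (19,21), (23,24).
Pick (3,4); next start ≥ 4 → (7,9); next start ≥ 9 → (12,13); next start ≥ 13 → (19,21); next start ≥ 21 → (23,24).
Selected: (3,4) (7,9) (12,13) (19,21) (23,24)

9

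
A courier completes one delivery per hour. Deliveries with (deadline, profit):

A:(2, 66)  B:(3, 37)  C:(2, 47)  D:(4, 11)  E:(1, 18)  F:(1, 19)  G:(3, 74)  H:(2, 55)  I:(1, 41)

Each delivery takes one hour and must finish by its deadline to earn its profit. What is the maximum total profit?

Sort by profit descending; place each in the latest free slot ≤ its deadline.
By profit: G(d3,74), A(d2,66), H(d2,55), C(d2,47), I(d1,41), B(d3,37), F(d1,19), E(d1,18), D(d4,11)
G→slot 3; A→slot 2; H→slot 1; C skipped; I skipped; B skipped; F skipped; E skipped; D→slot 4.
Profit = 55 + 66 + 74 + 11 = 206

206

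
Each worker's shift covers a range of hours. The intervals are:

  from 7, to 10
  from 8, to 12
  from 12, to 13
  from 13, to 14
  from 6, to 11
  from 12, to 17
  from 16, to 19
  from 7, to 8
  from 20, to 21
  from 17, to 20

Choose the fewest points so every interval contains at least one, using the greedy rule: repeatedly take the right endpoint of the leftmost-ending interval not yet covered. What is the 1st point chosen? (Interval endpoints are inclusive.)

8

Sort by right endpoint; whenever an interval is uncovered, place a point at its right end.
Sorted: [7,8] [7,10] [6,11] [8,12] [12,13] [13,14] [12,17] [16,19] [17,20] [20,21]
{[7,8],[7,10],[6,11],[8,12]} hit by 8; {[12,13],[13,14],[12,17]} hit by 13; {[16,19],[17,20]} hit by 19; {[20,21]} hit by 21.
Points: 8, 13, 19, 21 (4 total).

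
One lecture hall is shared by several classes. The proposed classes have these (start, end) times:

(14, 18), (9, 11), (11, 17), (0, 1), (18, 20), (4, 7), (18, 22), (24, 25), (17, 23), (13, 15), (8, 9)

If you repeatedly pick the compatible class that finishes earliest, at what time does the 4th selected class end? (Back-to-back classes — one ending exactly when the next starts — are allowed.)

Sorted by end: (0,1)  (4,7)  (8,9)  (9,11)  (13,15)  (11,17)  (14,18)  (18,20)  (18,22)  (17,23)  (24,25)
take (0,1); take (4,7); take (8,9); take (9,11); take (13,15); skip (11,17); take (18,20); take (24,25).
Selected: (0,1) (4,7) (8,9) (9,11) (13,15) (18,20) (24,25)

11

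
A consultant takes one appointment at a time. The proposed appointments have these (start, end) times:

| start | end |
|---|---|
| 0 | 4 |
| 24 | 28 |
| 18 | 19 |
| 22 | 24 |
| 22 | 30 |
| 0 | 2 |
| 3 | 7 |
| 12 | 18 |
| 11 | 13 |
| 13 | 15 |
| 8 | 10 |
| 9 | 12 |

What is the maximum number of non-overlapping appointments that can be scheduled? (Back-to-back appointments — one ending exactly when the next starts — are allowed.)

8

Order by finish time; keep every interval that doesn't clash with the previous kept one.
Sorted by end: (0,2)  (0,4)  (3,7)  (8,10)  (9,12)  (11,13)  (13,15)  (12,18)  (18,19)  (22,24)  (24,28)  (22,30)
take (0,2); take (3,7); take (8,10); take (11,13); take (13,15); take (18,19); take (22,24); take (24,28); skip (22,30).
Selected 8 appointments.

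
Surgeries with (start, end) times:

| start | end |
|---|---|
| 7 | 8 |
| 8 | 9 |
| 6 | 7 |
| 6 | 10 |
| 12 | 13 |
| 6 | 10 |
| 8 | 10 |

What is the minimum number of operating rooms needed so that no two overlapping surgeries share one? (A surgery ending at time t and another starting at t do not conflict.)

4

Count concurrent intervals with a sweep; the peak is the room count.
Events (time:±→running): 6:+→1 6:+→2 6:+→3 7:-→2 7:+→3 8:-→2 8:+→3 8:+→4 … peak 4.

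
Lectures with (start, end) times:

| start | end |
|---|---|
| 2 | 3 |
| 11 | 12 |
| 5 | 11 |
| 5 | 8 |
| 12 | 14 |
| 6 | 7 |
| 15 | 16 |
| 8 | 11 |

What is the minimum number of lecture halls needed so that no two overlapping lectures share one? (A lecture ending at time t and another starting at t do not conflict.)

3

starts: [2, 5, 5, 6, 8, 11, 12, 15]
ends:   [3, 7, 8, 11, 11, 12, 14, 16]
s2→1 e3→0 s5→1 s5→2 s6→3  — peak 3.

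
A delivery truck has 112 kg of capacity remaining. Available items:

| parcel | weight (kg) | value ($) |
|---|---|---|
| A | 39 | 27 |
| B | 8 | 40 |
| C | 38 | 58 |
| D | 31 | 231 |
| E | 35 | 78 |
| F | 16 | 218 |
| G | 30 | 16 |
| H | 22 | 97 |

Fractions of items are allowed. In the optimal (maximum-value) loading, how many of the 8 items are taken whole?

Greedy by value/weight ratio, highest first.
Order: F (218/16=13.62) > D (231/31=7.45) > B (40/8=5.00) > H (97/22=4.41) > E (78/35=2.23) > C (58/38=1.53) > A (27/39=0.69) > G (16/30=0.53)
Fill: take F (16 @ 218) → take D (31 @ 231) → take B (8 @ 40) → take H (22 @ 97) → take E (35 @ 78); 112/112 used.
5 item(s) taken whole.

5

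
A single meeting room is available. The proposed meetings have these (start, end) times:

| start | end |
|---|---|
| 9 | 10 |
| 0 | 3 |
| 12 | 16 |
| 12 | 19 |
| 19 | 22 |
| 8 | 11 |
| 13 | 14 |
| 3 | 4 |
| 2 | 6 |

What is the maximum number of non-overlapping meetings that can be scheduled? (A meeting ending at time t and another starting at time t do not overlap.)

Greedy by earliest finish: after sorting by end time, pick each interval compatible with the last pick.
By end time: (0,3), (3,4), (2,6), (9,10), (8,11), (13,14), (12,16), (12,19), (19,22).
Pick (0,3); next start ≥ 3 → (3,4); next start ≥ 4 → (9,10); next start ≥ 10 → (13,14); next start ≥ 14 → (19,22).
Selected 5 meetings.

5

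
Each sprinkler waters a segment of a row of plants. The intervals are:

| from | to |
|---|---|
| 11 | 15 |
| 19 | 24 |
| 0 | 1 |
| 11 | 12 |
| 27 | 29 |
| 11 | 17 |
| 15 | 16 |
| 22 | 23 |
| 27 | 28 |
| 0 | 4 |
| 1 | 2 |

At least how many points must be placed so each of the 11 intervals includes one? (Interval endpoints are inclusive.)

5

Sorted: [0,1] [1,2] [0,4] [11,12] [11,15] [15,16] [11,17] [22,23] [19,24] [27,28] [27,29]
{[0,1],[1,2],[0,4]} hit by 1; {[11,12],[11,15]} hit by 12; {[15,16],[11,17]} hit by 16; {[22,23],[19,24]} hit by 23; {[27,28],[27,29]} hit by 28.
Points: 1, 12, 16, 23, 28 (5 total).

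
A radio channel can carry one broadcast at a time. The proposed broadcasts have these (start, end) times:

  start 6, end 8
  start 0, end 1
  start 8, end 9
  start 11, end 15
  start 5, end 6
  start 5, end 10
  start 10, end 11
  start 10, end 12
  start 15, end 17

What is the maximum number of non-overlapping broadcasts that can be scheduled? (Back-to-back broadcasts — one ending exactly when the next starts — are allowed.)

Sort by end time and greedily take each interval whose start is ≥ the last chosen end.
Sorted by end: (0,1)  (5,6)  (6,8)  (8,9)  (5,10)  (10,11)  (10,12)  (11,15)  (15,17)
take (0,1); take (5,6); take (6,8); take (8,9); take (10,11); take (11,15); take (15,17).
Selected 7 broadcasts.

7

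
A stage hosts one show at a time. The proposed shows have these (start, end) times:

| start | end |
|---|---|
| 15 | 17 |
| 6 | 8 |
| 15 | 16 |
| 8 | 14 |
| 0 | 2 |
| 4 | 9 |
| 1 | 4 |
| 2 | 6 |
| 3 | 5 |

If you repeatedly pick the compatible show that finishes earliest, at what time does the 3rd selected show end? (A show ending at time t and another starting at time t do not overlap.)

8

By end time: (0,2), (1,4), (3,5), (2,6), (6,8), (4,9), (8,14), (15,16), (15,17).
Pick (0,2); next start ≥ 2 → (3,5); next start ≥ 5 → (6,8); next start ≥ 8 → (8,14); next start ≥ 14 → (15,16).
Selected: (0,2) (3,5) (6,8) (8,14) (15,16)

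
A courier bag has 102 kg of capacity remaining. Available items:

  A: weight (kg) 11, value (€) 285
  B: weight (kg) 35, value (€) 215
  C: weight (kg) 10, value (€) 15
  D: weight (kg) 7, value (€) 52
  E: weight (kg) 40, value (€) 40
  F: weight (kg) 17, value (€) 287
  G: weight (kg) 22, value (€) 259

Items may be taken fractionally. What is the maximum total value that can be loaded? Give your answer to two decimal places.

1113.00

Order: A (285/11=25.91) > F (287/17=16.88) > G (259/22=11.77) > D (52/7=7.43) > B (215/35=6.14) > C (15/10=1.50) > E (40/40=1.00)
Fill: take A (11 @ 285) → take F (17 @ 287) → take G (22 @ 259) → take D (7 @ 52) → take B (35 @ 215) → take C (10 @ 15); 102/102 used.
Total value = 1113.00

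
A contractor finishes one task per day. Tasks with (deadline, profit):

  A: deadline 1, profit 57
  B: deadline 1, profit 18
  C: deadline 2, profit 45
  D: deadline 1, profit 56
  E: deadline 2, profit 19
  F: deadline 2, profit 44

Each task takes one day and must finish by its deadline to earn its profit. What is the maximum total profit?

Take jobs in profit order; each goes to the latest open slot no later than its deadline.
By profit: A(d1,57), D(d1,56), C(d2,45), F(d2,44), E(d2,19), B(d1,18)
A→slot 1; D skipped; C→slot 2; F skipped; E skipped; B skipped.
Profit = 57 + 45 = 102

102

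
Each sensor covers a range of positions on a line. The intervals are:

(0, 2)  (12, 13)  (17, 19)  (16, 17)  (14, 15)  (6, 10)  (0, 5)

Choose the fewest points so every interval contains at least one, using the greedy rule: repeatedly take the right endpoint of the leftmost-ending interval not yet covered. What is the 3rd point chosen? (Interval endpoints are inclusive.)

Process intervals by earliest right end; each time one isn't hit yet, stab at its right endpoint.
Sorted: [0,2] [0,5] [6,10] [12,13] [14,15] [16,17] [17,19]
{[0,2],[0,5]} hit by 2; {[6,10]} hit by 10; {[12,13]} hit by 13; {[14,15]} hit by 15; {[16,17],[17,19]} hit by 17.
Points: 2, 10, 13, 15, 17 (5 total).

13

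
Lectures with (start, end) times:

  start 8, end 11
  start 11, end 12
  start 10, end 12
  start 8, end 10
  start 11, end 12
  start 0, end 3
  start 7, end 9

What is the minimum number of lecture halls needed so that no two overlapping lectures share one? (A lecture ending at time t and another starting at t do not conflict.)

3

The answer is the maximum number of intervals overlapping at any instant.
Events (time:±→running): 0:+→1 3:-→0 7:+→1 8:+→2 8:+→3 … peak 3.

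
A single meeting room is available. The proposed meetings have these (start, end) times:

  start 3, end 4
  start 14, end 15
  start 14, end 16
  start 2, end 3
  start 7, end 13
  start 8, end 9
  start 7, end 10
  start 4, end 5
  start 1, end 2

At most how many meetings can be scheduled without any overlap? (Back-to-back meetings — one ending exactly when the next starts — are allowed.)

6

Sorted by end: (1,2)  (2,3)  (3,4)  (4,5)  (8,9)  (7,10)  (7,13)  (14,15)  (14,16)
take (1,2); take (2,3); take (3,4); take (4,5); take (8,9); take (14,15).
Selected 6 meetings.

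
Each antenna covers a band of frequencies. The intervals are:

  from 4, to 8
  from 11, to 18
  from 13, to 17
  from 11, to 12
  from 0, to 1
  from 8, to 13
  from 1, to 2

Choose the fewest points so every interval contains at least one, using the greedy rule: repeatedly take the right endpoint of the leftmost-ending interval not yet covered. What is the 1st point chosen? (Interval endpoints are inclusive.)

1

Sorted: [0,1] [1,2] [4,8] [11,12] [8,13] [13,17] [11,18]
{[0,1],[1,2]} hit by 1; {[4,8]} hit by 8; {[11,12],[8,13]} hit by 12; {[13,17],[11,18]} hit by 17.
Points: 1, 8, 12, 17 (4 total).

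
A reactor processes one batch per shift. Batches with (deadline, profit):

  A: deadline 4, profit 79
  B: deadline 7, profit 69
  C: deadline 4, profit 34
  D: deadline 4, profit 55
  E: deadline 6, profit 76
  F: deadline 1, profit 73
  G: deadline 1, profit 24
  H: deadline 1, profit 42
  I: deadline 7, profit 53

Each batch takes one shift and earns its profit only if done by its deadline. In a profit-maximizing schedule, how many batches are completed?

7

Sort by profit descending; place each in the latest free slot ≤ its deadline.
Profit order: A=79 E=76 F=73 B=69 D=55 I=53 H=42 C=34 G=24
Assign: A→slot 4, E→slot 6, F→slot 1, B→slot 7, D→slot 3, I→slot 5, H skipped, C→slot 2, G skipped.
Slots: [1:F] [2:C] [3:D] [4:A] [5:I] [6:E] [7:B]
7 of 9 scheduled.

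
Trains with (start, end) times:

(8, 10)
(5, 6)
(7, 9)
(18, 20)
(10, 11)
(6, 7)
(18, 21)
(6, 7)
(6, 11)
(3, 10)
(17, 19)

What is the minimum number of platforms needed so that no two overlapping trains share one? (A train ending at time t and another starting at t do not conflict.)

The answer is the maximum number of intervals overlapping at any instant.
starts: [3, 5, 6, 6, 6, 7, 8, 10, 17, 18, 18]
ends:   [6, 7, 7, 9, 10, 10, 11, 11, 19, 20, 21]
s3→1 s5→2 e6→1 s6→2 s6→3 s6→4  — peak 4.

4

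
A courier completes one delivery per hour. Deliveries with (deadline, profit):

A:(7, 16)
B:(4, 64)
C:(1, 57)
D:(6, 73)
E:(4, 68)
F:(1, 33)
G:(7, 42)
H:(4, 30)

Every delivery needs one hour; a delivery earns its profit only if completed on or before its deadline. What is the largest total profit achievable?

Sort by profit descending; place each in the latest free slot ≤ its deadline.
By profit: D(d6,73), E(d4,68), B(d4,64), C(d1,57), G(d7,42), F(d1,33), H(d4,30), A(d7,16)
D→slot 6; E→slot 4; B→slot 3; C→slot 1; G→slot 7; F skipped; H→slot 2; A→slot 5.
Profit = 57 + 30 + 64 + 68 + 16 + 73 + 42 = 350

350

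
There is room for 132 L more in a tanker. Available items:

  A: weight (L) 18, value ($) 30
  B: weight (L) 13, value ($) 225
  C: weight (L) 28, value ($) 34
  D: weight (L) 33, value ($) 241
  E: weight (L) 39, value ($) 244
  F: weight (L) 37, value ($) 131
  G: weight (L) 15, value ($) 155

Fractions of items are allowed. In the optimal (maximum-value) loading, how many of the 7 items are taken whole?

4

Sort by value per unit weight and fill in that order.
Ratios (sorted): B 17.31, G 10.33, D 7.30, E 6.26, F 3.54, A 1.67, C 1.21
take B (13 @ 225); take G (15 @ 155); take D (33 @ 241); take E (39 @ 244); take 32/37 of F → 113.30. Capacity used 132/132.
4 item(s) taken whole; one partial (take 32/37 of F).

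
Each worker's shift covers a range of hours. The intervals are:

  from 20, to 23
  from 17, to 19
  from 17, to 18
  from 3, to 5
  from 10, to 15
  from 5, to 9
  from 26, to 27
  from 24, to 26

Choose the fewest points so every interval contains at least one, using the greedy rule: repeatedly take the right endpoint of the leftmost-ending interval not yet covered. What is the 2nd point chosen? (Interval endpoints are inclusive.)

By right end: [3,5]  [5,9]  [10,15]  [17,18]  [17,19]  [20,23]  [24,26]  [26,27]
[3,5] uncovered → point at 5; [10,15] uncovered → point at 15; [17,18] uncovered → point at 18; [20,23] uncovered → point at 23; [24,26] uncovered → point at 26.
Points: 5, 15, 18, 23, 26 (5 total).

15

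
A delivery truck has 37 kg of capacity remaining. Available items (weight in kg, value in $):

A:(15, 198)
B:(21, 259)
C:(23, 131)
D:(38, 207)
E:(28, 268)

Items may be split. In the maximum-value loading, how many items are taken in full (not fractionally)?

Order: A (198/15=13.20) > B (259/21=12.33) > E (268/28=9.57) > C (131/23=5.70) > D (207/38=5.45)
Fill: take A (15 @ 198) → take B (21 @ 259) → take 1/28 of E → 9.57; 37/37 used.
2 item(s) taken whole; one partial (take 1/28 of E).

2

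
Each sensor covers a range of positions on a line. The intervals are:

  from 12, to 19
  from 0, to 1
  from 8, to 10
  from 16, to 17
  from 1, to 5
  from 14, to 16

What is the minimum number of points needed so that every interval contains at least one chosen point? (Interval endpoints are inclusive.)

By right end: [0,1]  [1,5]  [8,10]  [14,16]  [16,17]  [12,19]
[0,1] uncovered → point at 1; [8,10] uncovered → point at 10; [14,16] uncovered → point at 16.
Points: 1, 10, 16 (3 total).

3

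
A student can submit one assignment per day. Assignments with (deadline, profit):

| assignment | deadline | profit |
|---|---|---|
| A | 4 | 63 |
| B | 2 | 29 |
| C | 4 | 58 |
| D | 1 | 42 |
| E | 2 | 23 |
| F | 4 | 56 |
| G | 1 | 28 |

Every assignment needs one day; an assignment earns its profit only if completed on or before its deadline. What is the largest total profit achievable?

Take jobs in profit order; each goes to the latest open slot no later than its deadline.
Profit order: A=63 C=58 F=56 D=42 B=29 G=28 E=23
Assign: A→slot 4, C→slot 3, F→slot 2, D→slot 1, B skipped, G skipped, E skipped.
Slots: [1:D] [2:F] [3:C] [4:A]
Profit = 42 + 56 + 58 + 63 = 219

219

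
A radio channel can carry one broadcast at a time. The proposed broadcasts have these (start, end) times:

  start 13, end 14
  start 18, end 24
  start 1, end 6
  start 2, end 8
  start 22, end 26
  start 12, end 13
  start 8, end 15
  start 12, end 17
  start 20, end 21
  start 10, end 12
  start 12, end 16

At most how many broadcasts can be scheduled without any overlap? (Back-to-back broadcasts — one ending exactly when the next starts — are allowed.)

6

Order by finish time; keep every interval that doesn't clash with the previous kept one.
Sorted by end: (1,6)  (2,8)  (10,12)  (12,13)  (13,14)  (8,15)  (12,16)  (12,17)  (20,21)  (18,24)  (22,26)
take (1,6); take (10,12); take (12,13); take (13,14); skip (12,16); skip (12,17); take (20,21); skip (18,24); take (22,26).
Selected 6 broadcasts.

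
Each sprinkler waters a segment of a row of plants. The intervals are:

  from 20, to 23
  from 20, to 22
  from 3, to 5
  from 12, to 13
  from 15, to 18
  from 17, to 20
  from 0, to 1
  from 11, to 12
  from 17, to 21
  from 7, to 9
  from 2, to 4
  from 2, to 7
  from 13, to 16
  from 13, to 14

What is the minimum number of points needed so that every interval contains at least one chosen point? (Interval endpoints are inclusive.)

7

Sort by right endpoint; whenever an interval is uncovered, place a point at its right end.
By right end: [0,1]  [2,4]  [3,5]  [2,7]  [7,9]  [11,12]  [12,13]  [13,14]  [13,16]  [15,18]  [17,20]  [17,21]  [20,22]  [20,23]
[0,1] uncovered → point at 1; [2,4] uncovered → point at 4; [7,9] uncovered → point at 9; [11,12] uncovered → point at 12; [13,14] uncovered → point at 14; [15,18] uncovered → point at 18; [20,22] uncovered → point at 22.
Points: 1, 4, 9, 12, 14, 18, 22 (7 total).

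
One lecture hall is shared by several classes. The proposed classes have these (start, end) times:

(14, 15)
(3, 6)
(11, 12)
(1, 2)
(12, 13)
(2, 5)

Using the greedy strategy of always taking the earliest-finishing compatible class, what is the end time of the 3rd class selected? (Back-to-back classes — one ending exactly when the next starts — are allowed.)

12

Sorted by end: (1,2)  (2,5)  (3,6)  (11,12)  (12,13)  (14,15)
take (1,2); take (2,5); take (11,12); take (12,13); take (14,15).
Selected: (1,2) (2,5) (11,12) (12,13) (14,15)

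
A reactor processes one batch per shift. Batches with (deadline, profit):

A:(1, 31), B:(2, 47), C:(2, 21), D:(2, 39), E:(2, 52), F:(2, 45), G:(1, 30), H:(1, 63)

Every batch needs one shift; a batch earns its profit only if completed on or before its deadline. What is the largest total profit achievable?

115

Take jobs in profit order; each goes to the latest open slot no later than its deadline.
Profit order: H=63 E=52 B=47 F=45 D=39 A=31 G=30 C=21
Assign: H→slot 1, E→slot 2, B skipped, F skipped, D skipped, A skipped, G skipped, C skipped.
Slots: [1:H] [2:E]
Profit = 63 + 52 = 115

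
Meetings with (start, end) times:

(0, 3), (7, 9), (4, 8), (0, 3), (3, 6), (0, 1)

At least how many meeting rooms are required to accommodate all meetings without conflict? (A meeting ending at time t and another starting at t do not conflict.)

3

The answer is the maximum number of intervals overlapping at any instant.
Events (time:±→running): 0:+→1 0:+→2 0:+→3 … peak 3.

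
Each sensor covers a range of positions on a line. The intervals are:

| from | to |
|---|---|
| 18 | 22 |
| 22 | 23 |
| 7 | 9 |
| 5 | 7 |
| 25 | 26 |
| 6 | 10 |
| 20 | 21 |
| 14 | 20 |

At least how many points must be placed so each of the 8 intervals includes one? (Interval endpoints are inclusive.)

4

Sorted: [5,7] [7,9] [6,10] [14,20] [20,21] [18,22] [22,23] [25,26]
{[5,7],[7,9],[6,10]} hit by 7; {[14,20],[20,21],[18,22]} hit by 20; {[22,23]} hit by 23; {[25,26]} hit by 26.
Points: 7, 20, 23, 26 (4 total).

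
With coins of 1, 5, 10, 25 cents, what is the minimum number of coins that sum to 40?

40 = 1×25 + 1×10 + 1×5
Total coins = 1 + 1 + 1 = 3

3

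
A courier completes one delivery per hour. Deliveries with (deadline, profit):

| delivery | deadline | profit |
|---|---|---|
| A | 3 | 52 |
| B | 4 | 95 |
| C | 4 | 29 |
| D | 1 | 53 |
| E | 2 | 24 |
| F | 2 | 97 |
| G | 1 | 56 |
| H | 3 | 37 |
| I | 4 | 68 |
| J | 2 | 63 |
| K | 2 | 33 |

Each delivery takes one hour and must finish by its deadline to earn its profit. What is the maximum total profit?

323

Sort by profit descending; place each in the latest free slot ≤ its deadline.
By profit: F(d2,97), B(d4,95), I(d4,68), J(d2,63), G(d1,56), D(d1,53), A(d3,52), H(d3,37), K(d2,33), C(d4,29), E(d2,24)
F→slot 2; B→slot 4; I→slot 3; J→slot 1; G skipped; D skipped; A skipped; H skipped; K skipped; C skipped; E skipped.
Profit = 63 + 97 + 68 + 95 = 323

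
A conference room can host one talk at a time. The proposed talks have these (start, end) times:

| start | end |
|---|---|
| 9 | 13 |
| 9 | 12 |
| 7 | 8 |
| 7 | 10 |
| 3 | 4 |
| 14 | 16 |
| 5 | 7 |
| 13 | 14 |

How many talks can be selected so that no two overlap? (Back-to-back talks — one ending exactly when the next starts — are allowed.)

6

By end time: (3,4), (5,7), (7,8), (7,10), (9,12), (9,13), (13,14), (14,16).
Pick (3,4); next start ≥ 4 → (5,7); next start ≥ 7 → (7,8); next start ≥ 8 → (9,12); next start ≥ 12 → (13,14); next start ≥ 14 → (14,16).
Selected 6 talks.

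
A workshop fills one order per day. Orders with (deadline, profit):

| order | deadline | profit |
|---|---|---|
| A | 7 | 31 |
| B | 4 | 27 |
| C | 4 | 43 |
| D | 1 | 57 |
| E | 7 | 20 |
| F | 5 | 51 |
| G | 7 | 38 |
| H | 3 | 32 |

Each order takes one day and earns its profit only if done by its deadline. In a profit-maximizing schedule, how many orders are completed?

Profit order: D=57 F=51 C=43 G=38 H=32 A=31 B=27 E=20
Assign: D→slot 1, F→slot 5, C→slot 4, G→slot 7, H→slot 3, A→slot 6, B→slot 2, E skipped.
Slots: [1:D] [2:B] [3:H] [4:C] [5:F] [6:A] [7:G]
7 of 8 scheduled.

7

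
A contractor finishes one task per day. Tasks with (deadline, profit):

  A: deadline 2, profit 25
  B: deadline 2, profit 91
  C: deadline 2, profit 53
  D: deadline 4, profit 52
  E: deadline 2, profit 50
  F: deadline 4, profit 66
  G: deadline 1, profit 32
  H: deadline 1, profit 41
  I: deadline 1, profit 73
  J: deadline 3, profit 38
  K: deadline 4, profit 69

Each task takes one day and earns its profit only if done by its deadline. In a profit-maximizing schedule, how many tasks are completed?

4

Sort by profit descending; place each in the latest free slot ≤ its deadline.
By profit: B(d2,91), I(d1,73), K(d4,69), F(d4,66), C(d2,53), D(d4,52), E(d2,50), H(d1,41), J(d3,38), G(d1,32), A(d2,25)
B→slot 2; I→slot 1; K→slot 4; F→slot 3; C skipped; D skipped; E skipped; H skipped; J skipped; G skipped; A skipped.
4 of 11 scheduled.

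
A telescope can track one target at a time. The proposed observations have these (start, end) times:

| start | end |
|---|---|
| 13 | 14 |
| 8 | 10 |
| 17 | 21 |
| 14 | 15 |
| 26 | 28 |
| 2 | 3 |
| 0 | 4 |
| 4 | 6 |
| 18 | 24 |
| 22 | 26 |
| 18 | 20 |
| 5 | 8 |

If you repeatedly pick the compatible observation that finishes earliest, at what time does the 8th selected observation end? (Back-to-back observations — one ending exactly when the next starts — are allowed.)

28

Sorted by end: (2,3)  (0,4)  (4,6)  (5,8)  (8,10)  (13,14)  (14,15)  (18,20)  (17,21)  (18,24)  (22,26)  (26,28)
take (2,3); skip (0,4); take (4,6); skip (5,8); take (8,10); take (13,14); take (14,15); take (18,20); skip (17,21); take (22,26); take (26,28).
Selected: (2,3) (4,6) (8,10) (13,14) (14,15) (18,20) (22,26) (26,28)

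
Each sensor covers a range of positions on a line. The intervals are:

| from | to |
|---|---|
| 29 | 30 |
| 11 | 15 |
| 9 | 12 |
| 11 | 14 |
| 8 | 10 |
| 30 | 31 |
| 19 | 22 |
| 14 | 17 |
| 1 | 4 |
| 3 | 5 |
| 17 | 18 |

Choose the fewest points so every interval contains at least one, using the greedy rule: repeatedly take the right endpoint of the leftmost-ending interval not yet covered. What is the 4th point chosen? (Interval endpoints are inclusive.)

Process intervals by earliest right end; each time one isn't hit yet, stab at its right endpoint.
Sorted: [1,4] [3,5] [8,10] [9,12] [11,14] [11,15] [14,17] [17,18] [19,22] [29,30] [30,31]
{[1,4],[3,5]} hit by 4; {[8,10],[9,12]} hit by 10; {[11,14],[11,15],[14,17]} hit by 14; {[17,18]} hit by 18; {[19,22]} hit by 22; {[29,30],[30,31]} hit by 30.
Points: 4, 10, 14, 18, 22, 30 (6 total).

18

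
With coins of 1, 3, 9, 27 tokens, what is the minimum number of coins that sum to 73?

Use the largest denomination that fits, subtract, and repeat.
73 − 2×27→19 − 2×9→1 − 1×1→0
Total coins = 2 + 2 + 1 = 5

5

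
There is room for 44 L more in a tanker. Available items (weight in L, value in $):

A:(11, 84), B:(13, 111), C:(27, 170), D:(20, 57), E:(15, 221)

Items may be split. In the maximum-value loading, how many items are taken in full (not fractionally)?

Sort by value per unit weight and fill in that order.
Order: E (221/15=14.73) > B (111/13=8.54) > A (84/11=7.64) > C (170/27=6.30) > D (57/20=2.85)
Fill: take E (15 @ 221) → take B (13 @ 111) → take A (11 @ 84) → take 5/27 of C → 31.48; 44/44 used.
3 item(s) taken whole; one partial (take 5/27 of C).

3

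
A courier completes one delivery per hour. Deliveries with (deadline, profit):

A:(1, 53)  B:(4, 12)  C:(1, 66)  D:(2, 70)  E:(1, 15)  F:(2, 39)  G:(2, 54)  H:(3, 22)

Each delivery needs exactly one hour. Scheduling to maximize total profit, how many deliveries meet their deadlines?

Sort by profit descending; place each in the latest free slot ≤ its deadline.
By profit: D(d2,70), C(d1,66), G(d2,54), A(d1,53), F(d2,39), H(d3,22), E(d1,15), B(d4,12)
D→slot 2; C→slot 1; G skipped; A skipped; F skipped; H→slot 3; E skipped; B→slot 4.
4 of 8 scheduled.

4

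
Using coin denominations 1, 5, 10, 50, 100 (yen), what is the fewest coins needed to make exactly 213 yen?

Use the largest denomination that fits, subtract, and repeat.
213 − 2×100→13 − 1×10→3 − 3×1→0
Total coins = 2 + 1 + 3 = 6

6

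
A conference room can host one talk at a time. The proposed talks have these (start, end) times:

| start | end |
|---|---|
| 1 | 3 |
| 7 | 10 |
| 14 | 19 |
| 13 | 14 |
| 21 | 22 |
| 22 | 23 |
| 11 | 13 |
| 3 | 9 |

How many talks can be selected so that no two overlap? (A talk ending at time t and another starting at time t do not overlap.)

Sorted by end: (1,3)  (3,9)  (7,10)  (11,13)  (13,14)  (14,19)  (21,22)  (22,23)
take (1,3); take (3,9); take (11,13); take (13,14); take (14,19); take (21,22); take (22,23).
Selected 7 talks.

7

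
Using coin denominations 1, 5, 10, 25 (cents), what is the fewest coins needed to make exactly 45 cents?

45 = 1×25 + 2×10
Total coins = 1 + 2 = 3

3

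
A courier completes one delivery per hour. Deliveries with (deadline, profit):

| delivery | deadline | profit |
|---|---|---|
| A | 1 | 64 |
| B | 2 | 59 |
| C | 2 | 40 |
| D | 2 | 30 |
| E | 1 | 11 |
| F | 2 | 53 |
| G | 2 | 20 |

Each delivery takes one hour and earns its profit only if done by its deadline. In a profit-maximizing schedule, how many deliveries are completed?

2

By profit: A(d1,64), B(d2,59), F(d2,53), C(d2,40), D(d2,30), G(d2,20), E(d1,11)
A→slot 1; B→slot 2; F skipped; C skipped; D skipped; G skipped; E skipped.
2 of 7 scheduled.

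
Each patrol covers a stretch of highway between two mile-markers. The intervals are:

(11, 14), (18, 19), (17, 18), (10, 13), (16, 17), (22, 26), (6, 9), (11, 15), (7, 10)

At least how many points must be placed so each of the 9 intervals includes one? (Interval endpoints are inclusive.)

5

By right end: [6,9]  [7,10]  [10,13]  [11,14]  [11,15]  [16,17]  [17,18]  [18,19]  [22,26]
[6,9] uncovered → point at 9; [10,13] uncovered → point at 13; [16,17] uncovered → point at 17; [18,19] uncovered → point at 19; [22,26] uncovered → point at 26.
Points: 9, 13, 17, 19, 26 (5 total).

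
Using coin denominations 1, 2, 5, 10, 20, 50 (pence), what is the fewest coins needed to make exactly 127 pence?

127 − 2×50→27 − 1×20→7 − 1×5→2 − 1×2→0
Total coins = 2 + 1 + 1 + 1 = 5

5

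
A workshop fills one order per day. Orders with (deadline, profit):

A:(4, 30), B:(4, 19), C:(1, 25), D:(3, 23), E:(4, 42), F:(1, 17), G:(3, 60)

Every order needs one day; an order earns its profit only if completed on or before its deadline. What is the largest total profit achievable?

157

Profit order: G=60 E=42 A=30 C=25 D=23 B=19 F=17
Assign: G→slot 3, E→slot 4, A→slot 2, C→slot 1, D skipped, B skipped, F skipped.
Slots: [1:C] [2:A] [3:G] [4:E]
Profit = 25 + 30 + 60 + 42 = 157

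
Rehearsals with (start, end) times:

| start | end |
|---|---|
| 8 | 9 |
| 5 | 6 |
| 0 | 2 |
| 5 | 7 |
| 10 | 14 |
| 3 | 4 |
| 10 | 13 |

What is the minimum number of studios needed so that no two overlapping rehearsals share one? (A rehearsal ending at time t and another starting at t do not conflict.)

The answer is the maximum number of intervals overlapping at any instant.
starts: [0, 3, 5, 5, 8, 10, 10]
ends:   [2, 4, 6, 7, 9, 13, 14]
s0→1 e2→0 s3→1 e4→0 s5→1 s5→2  — peak 2.

2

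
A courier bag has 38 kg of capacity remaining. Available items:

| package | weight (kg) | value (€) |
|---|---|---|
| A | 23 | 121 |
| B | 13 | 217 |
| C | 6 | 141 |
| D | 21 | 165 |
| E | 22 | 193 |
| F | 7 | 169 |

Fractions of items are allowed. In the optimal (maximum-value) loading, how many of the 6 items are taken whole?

3

Greedy by value/weight ratio, highest first.
Ratios (sorted): F 24.14, C 23.50, B 16.69, E 8.77, D 7.86, A 5.26
take F (7 @ 169); take C (6 @ 141); take B (13 @ 217); take 12/22 of E → 105.27. Capacity used 38/38.
3 item(s) taken whole; one partial (take 12/22 of E).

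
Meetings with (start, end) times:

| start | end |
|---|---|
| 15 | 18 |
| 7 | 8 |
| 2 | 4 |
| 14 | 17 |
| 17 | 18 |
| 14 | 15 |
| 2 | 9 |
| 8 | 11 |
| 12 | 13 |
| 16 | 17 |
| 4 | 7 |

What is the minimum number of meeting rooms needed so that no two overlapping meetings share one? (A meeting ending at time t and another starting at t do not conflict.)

starts: [2, 2, 4, 7, 8, 12, 14, 14, 15, 16, 17]
ends:   [4, 7, 8, 9, 11, 13, 15, 17, 17, 18, 18]
s2→1 s2→2 e4→1 s4→2 e7→1 s7→2 e8→1 s8→2 e9→1 e11→0 s12→1 e13→0 s14→1 s14→2 e15→1 s15→2 s16→3  — peak 3.

3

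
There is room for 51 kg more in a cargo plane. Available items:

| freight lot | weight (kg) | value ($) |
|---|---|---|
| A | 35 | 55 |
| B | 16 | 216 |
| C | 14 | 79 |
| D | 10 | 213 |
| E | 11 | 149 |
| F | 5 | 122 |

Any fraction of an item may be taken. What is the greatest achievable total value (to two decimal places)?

Sort by value per unit weight and fill in that order.
Ratios (sorted): F 24.40, D 21.30, E 13.55, B 13.50, C 5.64, A 1.57
take F (5 @ 122); take D (10 @ 213); take E (11 @ 149); take B (16 @ 216); take 9/14 of C → 50.79. Capacity used 51/51.
Total value = 750.79

750.79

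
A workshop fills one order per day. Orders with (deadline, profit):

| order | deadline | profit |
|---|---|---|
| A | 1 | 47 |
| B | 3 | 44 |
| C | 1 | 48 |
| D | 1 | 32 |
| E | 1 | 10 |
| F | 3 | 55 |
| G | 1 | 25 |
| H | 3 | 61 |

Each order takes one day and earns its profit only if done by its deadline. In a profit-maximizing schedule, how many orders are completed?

3

Sort by profit descending; place each in the latest free slot ≤ its deadline.
Profit order: H=61 F=55 C=48 A=47 B=44 D=32 G=25 E=10
Assign: H→slot 3, F→slot 2, C→slot 1, A skipped, B skipped, D skipped, G skipped, E skipped.
Slots: [1:C] [2:F] [3:H]
3 of 8 scheduled.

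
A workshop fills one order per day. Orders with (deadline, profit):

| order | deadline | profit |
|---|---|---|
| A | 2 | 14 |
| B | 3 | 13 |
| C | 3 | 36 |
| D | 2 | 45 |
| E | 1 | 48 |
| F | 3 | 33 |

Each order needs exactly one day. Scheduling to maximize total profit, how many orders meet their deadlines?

Take jobs in profit order; each goes to the latest open slot no later than its deadline.
By profit: E(d1,48), D(d2,45), C(d3,36), F(d3,33), A(d2,14), B(d3,13)
E→slot 1; D→slot 2; C→slot 3; F skipped; A skipped; B skipped.
3 of 6 scheduled.

3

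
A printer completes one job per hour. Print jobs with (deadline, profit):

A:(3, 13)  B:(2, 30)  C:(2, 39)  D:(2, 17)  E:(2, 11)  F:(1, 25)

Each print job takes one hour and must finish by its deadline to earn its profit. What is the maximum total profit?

82

Sort by profit descending; place each in the latest free slot ≤ its deadline.
By profit: C(d2,39), B(d2,30), F(d1,25), D(d2,17), A(d3,13), E(d2,11)
C→slot 2; B→slot 1; F skipped; D skipped; A→slot 3; E skipped.
Profit = 30 + 39 + 13 = 82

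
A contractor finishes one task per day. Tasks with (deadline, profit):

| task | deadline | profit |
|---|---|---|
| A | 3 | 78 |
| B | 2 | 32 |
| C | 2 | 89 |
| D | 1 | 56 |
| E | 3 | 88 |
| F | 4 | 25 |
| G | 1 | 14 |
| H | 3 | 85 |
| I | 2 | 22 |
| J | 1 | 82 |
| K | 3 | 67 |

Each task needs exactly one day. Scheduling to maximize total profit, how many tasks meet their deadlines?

4

Sort by profit descending; place each in the latest free slot ≤ its deadline.
By profit: C(d2,89), E(d3,88), H(d3,85), J(d1,82), A(d3,78), K(d3,67), D(d1,56), B(d2,32), F(d4,25), I(d2,22), G(d1,14)
C→slot 2; E→slot 3; H→slot 1; J skipped; A skipped; K skipped; D skipped; B skipped; F→slot 4; I skipped; G skipped.
4 of 11 scheduled.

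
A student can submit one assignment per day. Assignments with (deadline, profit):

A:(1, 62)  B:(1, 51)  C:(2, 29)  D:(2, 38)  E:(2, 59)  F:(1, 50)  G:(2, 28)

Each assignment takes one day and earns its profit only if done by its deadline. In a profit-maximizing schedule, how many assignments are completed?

2

By profit: A(d1,62), E(d2,59), B(d1,51), F(d1,50), D(d2,38), C(d2,29), G(d2,28)
A→slot 1; E→slot 2; B skipped; F skipped; D skipped; C skipped; G skipped.
2 of 7 scheduled.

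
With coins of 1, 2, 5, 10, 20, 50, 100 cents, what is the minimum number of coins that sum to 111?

111 − 1×100→11 − 1×10→1 − 1×1→0
Total coins = 1 + 1 + 1 = 3

3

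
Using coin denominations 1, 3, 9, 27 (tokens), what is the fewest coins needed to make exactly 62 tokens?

62 − 2×27→8 − 2×3→2 − 2×1→0
Total coins = 2 + 2 + 2 = 6

6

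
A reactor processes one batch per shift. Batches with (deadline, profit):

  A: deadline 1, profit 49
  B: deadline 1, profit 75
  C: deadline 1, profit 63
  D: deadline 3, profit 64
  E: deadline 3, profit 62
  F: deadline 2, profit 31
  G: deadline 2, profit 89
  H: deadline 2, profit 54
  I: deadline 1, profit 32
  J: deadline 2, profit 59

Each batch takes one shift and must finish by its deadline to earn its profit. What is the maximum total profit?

228

Take jobs in profit order; each goes to the latest open slot no later than its deadline.
Profit order: G=89 B=75 D=64 C=63 E=62 J=59 H=54 A=49 I=32 F=31
Assign: G→slot 2, B→slot 1, D→slot 3, C skipped, E skipped, J skipped, H skipped, A skipped, I skipped, F skipped.
Slots: [1:B] [2:G] [3:D]
Profit = 75 + 89 + 64 = 228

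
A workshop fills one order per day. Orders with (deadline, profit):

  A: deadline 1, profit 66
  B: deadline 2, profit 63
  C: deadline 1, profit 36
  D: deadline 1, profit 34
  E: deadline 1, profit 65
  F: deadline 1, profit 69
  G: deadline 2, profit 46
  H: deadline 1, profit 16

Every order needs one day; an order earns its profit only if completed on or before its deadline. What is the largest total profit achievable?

132

Take jobs in profit order; each goes to the latest open slot no later than its deadline.
Profit order: F=69 A=66 E=65 B=63 G=46 C=36 D=34 H=16
Assign: F→slot 1, A skipped, E skipped, B→slot 2, G skipped, C skipped, D skipped, H skipped.
Slots: [1:F] [2:B]
Profit = 69 + 63 = 132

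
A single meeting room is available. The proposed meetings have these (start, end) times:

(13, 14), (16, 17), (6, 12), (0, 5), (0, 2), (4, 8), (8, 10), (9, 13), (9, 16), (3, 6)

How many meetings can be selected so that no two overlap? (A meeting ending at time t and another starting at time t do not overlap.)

Sorted by end: (0,2)  (0,5)  (3,6)  (4,8)  (8,10)  (6,12)  (9,13)  (13,14)  (9,16)  (16,17)
take (0,2); skip (0,5); take (3,6); skip (4,8); take (8,10); skip (9,13); take (13,14); skip (9,16); take (16,17).
Selected 5 meetings.

5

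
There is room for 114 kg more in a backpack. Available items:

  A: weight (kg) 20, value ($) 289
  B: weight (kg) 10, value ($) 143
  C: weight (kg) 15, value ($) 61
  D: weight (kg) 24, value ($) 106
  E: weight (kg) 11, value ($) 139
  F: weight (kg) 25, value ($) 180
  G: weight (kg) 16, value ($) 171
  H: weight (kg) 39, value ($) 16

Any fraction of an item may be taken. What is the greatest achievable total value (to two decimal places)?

1060.53

Ratios (sorted): A 14.45, B 14.30, E 12.64, G 10.69, F 7.20, D 4.42, C 4.07, H 0.41
take A (20 @ 289); take B (10 @ 143); take E (11 @ 139); take G (16 @ 171); take F (25 @ 180); take D (24 @ 106); take 8/15 of C → 32.53. Capacity used 114/114.
Total value = 1060.53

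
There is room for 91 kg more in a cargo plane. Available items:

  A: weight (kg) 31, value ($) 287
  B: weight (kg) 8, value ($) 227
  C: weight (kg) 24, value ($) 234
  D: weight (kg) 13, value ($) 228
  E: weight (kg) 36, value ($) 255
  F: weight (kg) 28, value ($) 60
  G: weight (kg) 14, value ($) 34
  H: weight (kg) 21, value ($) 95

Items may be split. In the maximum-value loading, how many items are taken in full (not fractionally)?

Greedy by value/weight ratio, highest first.
Order: B (227/8=28.38) > D (228/13=17.54) > C (234/24=9.75) > A (287/31=9.26) > E (255/36=7.08) > H (95/21=4.52) > G (34/14=2.43) > F (60/28=2.14)
Fill: take B (8 @ 227) → take D (13 @ 228) → take C (24 @ 234) → take A (31 @ 287) → take 15/36 of E → 106.25; 91/91 used.
4 item(s) taken whole; one partial (take 15/36 of E).

4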